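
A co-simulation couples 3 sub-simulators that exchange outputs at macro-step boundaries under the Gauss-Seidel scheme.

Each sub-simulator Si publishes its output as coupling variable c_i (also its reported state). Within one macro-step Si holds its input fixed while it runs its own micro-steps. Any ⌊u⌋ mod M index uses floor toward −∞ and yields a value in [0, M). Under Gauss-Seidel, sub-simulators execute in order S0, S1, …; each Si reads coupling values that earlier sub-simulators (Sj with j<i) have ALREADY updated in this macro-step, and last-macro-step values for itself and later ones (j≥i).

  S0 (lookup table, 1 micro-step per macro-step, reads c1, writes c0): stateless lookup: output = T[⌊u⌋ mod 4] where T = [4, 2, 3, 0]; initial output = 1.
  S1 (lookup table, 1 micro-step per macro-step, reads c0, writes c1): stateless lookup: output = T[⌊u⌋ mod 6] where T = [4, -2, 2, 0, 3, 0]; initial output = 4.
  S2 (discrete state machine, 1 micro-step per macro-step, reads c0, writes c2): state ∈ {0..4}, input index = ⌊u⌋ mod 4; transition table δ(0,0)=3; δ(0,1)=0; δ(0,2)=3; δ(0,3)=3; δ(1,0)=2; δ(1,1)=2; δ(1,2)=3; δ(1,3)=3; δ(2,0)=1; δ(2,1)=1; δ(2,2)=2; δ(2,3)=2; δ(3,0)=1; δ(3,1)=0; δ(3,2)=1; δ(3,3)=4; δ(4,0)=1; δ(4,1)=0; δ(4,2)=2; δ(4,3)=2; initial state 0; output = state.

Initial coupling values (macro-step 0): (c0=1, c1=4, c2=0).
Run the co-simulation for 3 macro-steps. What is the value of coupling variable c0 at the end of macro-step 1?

macro 1: S0 reads c1=4 → after 1×micro: 4; S1 reads c0=4 → after 1×micro: 3; S2 reads c0=4 → after 1×micro: 3 ⇒ (c0=4, c1=3, c2=3)
macro 2: S0 reads c1=3 → after 1×micro: 0; S1 reads c0=0 → after 1×micro: 4; S2 reads c0=0 → after 1×micro: 1 ⇒ (c0=0, c1=4, c2=1)
macro 3: S0 reads c1=4 → after 1×micro: 4; S1 reads c0=4 → after 1×micro: 3; S2 reads c0=4 → after 1×micro: 2 ⇒ (c0=4, c1=3, c2=2)

c0 at macro-step 1 = 4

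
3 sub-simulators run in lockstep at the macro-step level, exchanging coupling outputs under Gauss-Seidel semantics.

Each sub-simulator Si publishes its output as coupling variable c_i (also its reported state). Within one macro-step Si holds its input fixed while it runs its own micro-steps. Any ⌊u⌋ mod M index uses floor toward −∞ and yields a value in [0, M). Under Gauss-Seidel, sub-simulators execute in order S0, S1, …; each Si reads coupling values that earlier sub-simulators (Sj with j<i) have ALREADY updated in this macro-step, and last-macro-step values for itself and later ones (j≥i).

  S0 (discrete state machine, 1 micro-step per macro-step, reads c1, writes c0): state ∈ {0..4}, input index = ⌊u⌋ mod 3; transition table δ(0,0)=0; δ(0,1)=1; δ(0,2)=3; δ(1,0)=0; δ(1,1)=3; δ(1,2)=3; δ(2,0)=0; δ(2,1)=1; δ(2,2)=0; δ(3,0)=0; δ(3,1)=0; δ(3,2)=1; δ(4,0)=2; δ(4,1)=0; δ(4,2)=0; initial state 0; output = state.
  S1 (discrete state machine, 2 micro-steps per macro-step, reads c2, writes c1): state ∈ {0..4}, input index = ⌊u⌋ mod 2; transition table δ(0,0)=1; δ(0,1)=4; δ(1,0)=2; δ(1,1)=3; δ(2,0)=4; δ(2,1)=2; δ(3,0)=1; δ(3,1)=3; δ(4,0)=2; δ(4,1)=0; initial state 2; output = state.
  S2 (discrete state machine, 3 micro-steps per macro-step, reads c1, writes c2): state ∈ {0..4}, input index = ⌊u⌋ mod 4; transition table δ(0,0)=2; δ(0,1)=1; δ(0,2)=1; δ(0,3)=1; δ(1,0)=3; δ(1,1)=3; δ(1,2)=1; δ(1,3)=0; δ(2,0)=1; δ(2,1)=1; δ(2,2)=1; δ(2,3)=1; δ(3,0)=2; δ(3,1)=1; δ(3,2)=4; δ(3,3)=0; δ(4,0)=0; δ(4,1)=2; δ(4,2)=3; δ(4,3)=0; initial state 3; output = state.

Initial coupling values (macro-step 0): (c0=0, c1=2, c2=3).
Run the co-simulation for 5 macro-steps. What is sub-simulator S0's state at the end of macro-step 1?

S0 state at macro-step 1 = 3

macro 1: S0 reads c1=2 → after 1×micro: 3; S1 reads c2=3 → after 2×micro: 2; S2 reads c1=2 → after 3×micro: 4 ⇒ (c0=3, c1=2, c2=4)
macro 2: S0 reads c1=2 → after 1×micro: 1; S1 reads c2=4 → after 2×micro: 2; S2 reads c1=2 → after 3×micro: 3 ⇒ (c0=1, c1=2, c2=3)
macro 3: S0 reads c1=2 → after 1×micro: 3; S1 reads c2=3 → after 2×micro: 2; S2 reads c1=2 → after 3×micro: 4 ⇒ (c0=3, c1=2, c2=4)
macro 4: S0 reads c1=2 → after 1×micro: 1; S1 reads c2=4 → after 2×micro: 2; S2 reads c1=2 → after 3×micro: 3 ⇒ (c0=1, c1=2, c2=3)
macro 5: S0 reads c1=2 → after 1×micro: 3; S1 reads c2=3 → after 2×micro: 2; S2 reads c1=2 → after 3×micro: 4 ⇒ (c0=3, c1=2, c2=4)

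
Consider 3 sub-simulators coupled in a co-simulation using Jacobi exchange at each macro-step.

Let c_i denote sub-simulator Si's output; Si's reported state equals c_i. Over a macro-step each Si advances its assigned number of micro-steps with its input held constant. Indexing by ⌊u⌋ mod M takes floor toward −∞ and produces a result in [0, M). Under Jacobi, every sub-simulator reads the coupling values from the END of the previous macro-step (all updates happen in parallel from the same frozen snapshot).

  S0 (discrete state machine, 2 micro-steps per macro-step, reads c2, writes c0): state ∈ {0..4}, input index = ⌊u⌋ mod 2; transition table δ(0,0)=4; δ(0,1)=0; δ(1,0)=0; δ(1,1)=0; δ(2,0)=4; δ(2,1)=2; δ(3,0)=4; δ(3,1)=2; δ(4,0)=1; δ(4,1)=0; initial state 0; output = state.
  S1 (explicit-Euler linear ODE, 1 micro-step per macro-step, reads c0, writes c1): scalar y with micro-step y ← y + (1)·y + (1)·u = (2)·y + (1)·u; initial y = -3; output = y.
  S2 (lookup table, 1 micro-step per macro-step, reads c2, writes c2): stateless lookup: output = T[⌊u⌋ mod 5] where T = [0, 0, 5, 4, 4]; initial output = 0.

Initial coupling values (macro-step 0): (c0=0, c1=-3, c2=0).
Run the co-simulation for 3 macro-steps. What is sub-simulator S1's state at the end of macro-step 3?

S1 state at macro-step 3 = -18

macro 1: S0 reads c2=0 → after 2×micro: 1; S1 reads c0=0 → after 1×micro: -6; S2 reads c2=0 → after 1×micro: 0 ⇒ (c0=1, c1=-6, c2=0)
macro 2: S0 reads c2=0 → after 2×micro: 4; S1 reads c0=1 → after 1×micro: -11; S2 reads c2=0 → after 1×micro: 0 ⇒ (c0=4, c1=-11, c2=0)
macro 3: S0 reads c2=0 → after 2×micro: 0; S1 reads c0=4 → after 1×micro: -18; S2 reads c2=0 → after 1×micro: 0 ⇒ (c0=0, c1=-18, c2=0)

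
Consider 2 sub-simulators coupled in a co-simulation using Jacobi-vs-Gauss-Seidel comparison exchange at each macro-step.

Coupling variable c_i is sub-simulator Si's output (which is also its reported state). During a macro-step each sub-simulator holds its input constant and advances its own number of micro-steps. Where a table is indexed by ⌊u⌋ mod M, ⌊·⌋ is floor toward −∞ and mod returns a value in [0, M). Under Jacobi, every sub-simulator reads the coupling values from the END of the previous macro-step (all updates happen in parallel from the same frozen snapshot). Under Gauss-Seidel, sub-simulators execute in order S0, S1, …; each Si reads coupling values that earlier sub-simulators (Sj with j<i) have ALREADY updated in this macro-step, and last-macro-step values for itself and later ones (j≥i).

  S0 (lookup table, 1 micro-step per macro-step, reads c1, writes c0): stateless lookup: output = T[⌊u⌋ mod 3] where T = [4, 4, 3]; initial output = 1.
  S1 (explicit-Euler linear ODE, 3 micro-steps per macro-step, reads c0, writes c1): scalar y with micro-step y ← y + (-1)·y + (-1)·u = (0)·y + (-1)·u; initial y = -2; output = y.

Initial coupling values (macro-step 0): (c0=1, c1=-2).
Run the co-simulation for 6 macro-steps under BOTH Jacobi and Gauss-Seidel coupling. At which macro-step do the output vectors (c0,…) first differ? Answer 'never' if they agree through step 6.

first divergence at macro-step: 1

[Jacobi] macro 1: S0 reads c1=-2 → after 1×micro: 4; S1 reads c0=1 → after 3×micro: -1 ⇒ (c0=4, c1=-1)
[Jacobi] macro 2: S0 reads c1=-1 → after 1×micro: 3; S1 reads c0=4 → after 3×micro: -4 ⇒ (c0=3, c1=-4)
[Jacobi] macro 3: S0 reads c1=-4 → after 1×micro: 3; S1 reads c0=3 → after 3×micro: -3 ⇒ (c0=3, c1=-3)
[Jacobi] macro 4: S0 reads c1=-3 → after 1×micro: 4; S1 reads c0=3 → after 3×micro: -3 ⇒ (c0=4, c1=-3)
[Jacobi] macro 5: S0 reads c1=-3 → after 1×micro: 4; S1 reads c0=4 → after 3×micro: -4 ⇒ (c0=4, c1=-4)
[Jacobi] macro 6: S0 reads c1=-4 → after 1×micro: 3; S1 reads c0=4 → after 3×micro: -4 ⇒ (c0=3, c1=-4)
[Gauss-Seidel] macro 1: S0 reads c1=-2 → after 1×micro: 4; S1 reads c0=4 → after 3×micro: -4 ⇒ (c0=4, c1=-4)
[Gauss-Seidel] macro 2: S0 reads c1=-4 → after 1×micro: 3; S1 reads c0=3 → after 3×micro: -3 ⇒ (c0=3, c1=-3)
[Gauss-Seidel] macro 3: S0 reads c1=-3 → after 1×micro: 4; S1 reads c0=4 → after 3×micro: -4 ⇒ (c0=4, c1=-4)
[Gauss-Seidel] macro 4: S0 reads c1=-4 → after 1×micro: 3; S1 reads c0=3 → after 3×micro: -3 ⇒ (c0=3, c1=-3)
[Gauss-Seidel] macro 5: S0 reads c1=-3 → after 1×micro: 4; S1 reads c0=4 → after 3×micro: -4 ⇒ (c0=4, c1=-4)
[Gauss-Seidel] macro 6: S0 reads c1=-4 → after 1×micro: 3; S1 reads c0=3 → after 3×micro: -3 ⇒ (c0=3, c1=-3)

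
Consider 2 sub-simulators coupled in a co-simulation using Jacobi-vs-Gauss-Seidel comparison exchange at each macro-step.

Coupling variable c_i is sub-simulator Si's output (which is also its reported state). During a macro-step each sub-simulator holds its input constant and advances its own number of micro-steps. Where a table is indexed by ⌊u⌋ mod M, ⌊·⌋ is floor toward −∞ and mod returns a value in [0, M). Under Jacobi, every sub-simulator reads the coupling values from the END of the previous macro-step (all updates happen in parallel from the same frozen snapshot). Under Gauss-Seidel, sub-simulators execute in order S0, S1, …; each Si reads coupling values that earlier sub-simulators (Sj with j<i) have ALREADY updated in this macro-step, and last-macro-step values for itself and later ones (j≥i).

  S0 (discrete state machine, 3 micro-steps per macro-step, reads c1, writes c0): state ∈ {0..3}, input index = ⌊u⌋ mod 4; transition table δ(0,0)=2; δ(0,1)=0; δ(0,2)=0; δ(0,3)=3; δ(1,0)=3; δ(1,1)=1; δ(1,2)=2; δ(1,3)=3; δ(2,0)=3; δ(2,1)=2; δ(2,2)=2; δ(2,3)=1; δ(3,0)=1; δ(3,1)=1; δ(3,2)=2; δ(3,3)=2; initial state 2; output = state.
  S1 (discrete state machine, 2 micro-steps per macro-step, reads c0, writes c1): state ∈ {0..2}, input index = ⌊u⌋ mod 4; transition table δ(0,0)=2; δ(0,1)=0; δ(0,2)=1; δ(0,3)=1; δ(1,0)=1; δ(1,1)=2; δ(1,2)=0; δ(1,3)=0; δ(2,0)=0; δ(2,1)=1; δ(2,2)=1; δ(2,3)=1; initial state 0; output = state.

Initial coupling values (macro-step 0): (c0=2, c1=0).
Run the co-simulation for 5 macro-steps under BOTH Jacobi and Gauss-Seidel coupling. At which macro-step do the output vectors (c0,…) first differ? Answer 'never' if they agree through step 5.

first divergence at macro-step: never

[Jacobi] macro 1: S0 reads c1=0 → after 3×micro: 3; S1 reads c0=2 → after 2×micro: 0 ⇒ (c0=3, c1=0)
[Jacobi] macro 2: S0 reads c1=0 → after 3×micro: 1; S1 reads c0=3 → after 2×micro: 0 ⇒ (c0=1, c1=0)
[Jacobi] macro 3: S0 reads c1=0 → after 3×micro: 3; S1 reads c0=1 → after 2×micro: 0 ⇒ (c0=3, c1=0)
[Jacobi] macro 4: S0 reads c1=0 → after 3×micro: 1; S1 reads c0=3 → after 2×micro: 0 ⇒ (c0=1, c1=0)
[Jacobi] macro 5: S0 reads c1=0 → after 3×micro: 3; S1 reads c0=1 → after 2×micro: 0 ⇒ (c0=3, c1=0)
[Gauss-Seidel] macro 1: S0 reads c1=0 → after 3×micro: 3; S1 reads c0=3 → after 2×micro: 0 ⇒ (c0=3, c1=0)
[Gauss-Seidel] macro 2: S0 reads c1=0 → after 3×micro: 1; S1 reads c0=1 → after 2×micro: 0 ⇒ (c0=1, c1=0)
[Gauss-Seidel] macro 3: S0 reads c1=0 → after 3×micro: 3; S1 reads c0=3 → after 2×micro: 0 ⇒ (c0=3, c1=0)
[Gauss-Seidel] macro 4: S0 reads c1=0 → after 3×micro: 1; S1 reads c0=1 → after 2×micro: 0 ⇒ (c0=1, c1=0)
[Gauss-Seidel] macro 5: S0 reads c1=0 → after 3×micro: 3; S1 reads c0=3 → after 2×micro: 0 ⇒ (c0=3, c1=0)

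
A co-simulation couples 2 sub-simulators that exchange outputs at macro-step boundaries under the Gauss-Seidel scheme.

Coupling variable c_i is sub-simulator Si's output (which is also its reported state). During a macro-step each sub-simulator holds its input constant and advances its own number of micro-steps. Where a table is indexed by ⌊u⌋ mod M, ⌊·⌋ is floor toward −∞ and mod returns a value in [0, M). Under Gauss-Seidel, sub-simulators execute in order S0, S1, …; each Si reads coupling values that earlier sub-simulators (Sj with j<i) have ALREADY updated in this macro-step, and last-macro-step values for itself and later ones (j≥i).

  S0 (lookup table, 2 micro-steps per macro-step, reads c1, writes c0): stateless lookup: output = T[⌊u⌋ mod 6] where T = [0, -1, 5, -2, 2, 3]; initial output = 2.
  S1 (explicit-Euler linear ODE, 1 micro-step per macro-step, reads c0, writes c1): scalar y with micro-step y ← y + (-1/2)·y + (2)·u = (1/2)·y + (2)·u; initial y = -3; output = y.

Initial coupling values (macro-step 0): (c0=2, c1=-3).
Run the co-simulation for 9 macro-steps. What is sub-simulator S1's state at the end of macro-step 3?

S1 state at macro-step 3 = -43/8

macro 1: S0 reads c1=-3 → after 2×micro: -2; S1 reads c0=-2 → after 1×micro: -11/2 ⇒ (c0=-2, c1=-11/2)
macro 2: S0 reads c1=-11/2 → after 2×micro: 0; S1 reads c0=0 → after 1×micro: -11/4 ⇒ (c0=0, c1=-11/4)
macro 3: S0 reads c1=-11/4 → after 2×micro: -2; S1 reads c0=-2 → after 1×micro: -43/8 ⇒ (c0=-2, c1=-43/8)
macro 4: S0 reads c1=-43/8 → after 2×micro: 0; S1 reads c0=0 → after 1×micro: -43/16 ⇒ (c0=0, c1=-43/16)
macro 5: S0 reads c1=-43/16 → after 2×micro: -2; S1 reads c0=-2 → after 1×micro: -171/32 ⇒ (c0=-2, c1=-171/32)
macro 6: S0 reads c1=-171/32 → after 2×micro: 0; S1 reads c0=0 → after 1×micro: -171/64 ⇒ (c0=0, c1=-171/64)
macro 7: S0 reads c1=-171/64 → after 2×micro: -2; S1 reads c0=-2 → after 1×micro: -683/128 ⇒ (c0=-2, c1=-683/128)
macro 8: S0 reads c1=-683/128 → after 2×micro: 0; S1 reads c0=0 → after 1×micro: -683/256 ⇒ (c0=0, c1=-683/256)
macro 9: S0 reads c1=-683/256 → after 2×micro: -2; S1 reads c0=-2 → after 1×micro: -2731/512 ⇒ (c0=-2, c1=-2731/512)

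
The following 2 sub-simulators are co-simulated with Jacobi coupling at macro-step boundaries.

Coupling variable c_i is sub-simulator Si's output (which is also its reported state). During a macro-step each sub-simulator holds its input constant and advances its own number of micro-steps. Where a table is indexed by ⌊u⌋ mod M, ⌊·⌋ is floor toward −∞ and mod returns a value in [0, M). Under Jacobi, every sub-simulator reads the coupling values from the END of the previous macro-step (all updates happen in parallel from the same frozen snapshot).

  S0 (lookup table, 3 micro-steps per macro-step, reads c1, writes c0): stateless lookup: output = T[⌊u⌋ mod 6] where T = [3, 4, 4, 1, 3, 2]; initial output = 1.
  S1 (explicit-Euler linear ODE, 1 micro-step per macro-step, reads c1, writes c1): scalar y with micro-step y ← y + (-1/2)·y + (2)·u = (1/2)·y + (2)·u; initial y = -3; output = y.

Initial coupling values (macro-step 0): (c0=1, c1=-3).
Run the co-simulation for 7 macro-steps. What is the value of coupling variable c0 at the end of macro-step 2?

macro 1: S0 reads c1=-3 → after 3×micro: 1; S1 reads c1=-3 → after 1×micro: -15/2 ⇒ (c0=1, c1=-15/2)
macro 2: S0 reads c1=-15/2 → after 3×micro: 3; S1 reads c1=-15/2 → after 1×micro: -75/4 ⇒ (c0=3, c1=-75/4)
macro 3: S0 reads c1=-75/4 → after 3×micro: 2; S1 reads c1=-75/4 → after 1×micro: -375/8 ⇒ (c0=2, c1=-375/8)
macro 4: S0 reads c1=-375/8 → after 3×micro: 4; S1 reads c1=-375/8 → after 1×micro: -1875/16 ⇒ (c0=4, c1=-1875/16)
macro 5: S0 reads c1=-1875/16 → after 3×micro: 4; S1 reads c1=-1875/16 → after 1×micro: -9375/32 ⇒ (c0=4, c1=-9375/32)
macro 6: S0 reads c1=-9375/32 → after 3×micro: 4; S1 reads c1=-9375/32 → after 1×micro: -46875/64 ⇒ (c0=4, c1=-46875/64)
macro 7: S0 reads c1=-46875/64 → after 3×micro: 2; S1 reads c1=-46875/64 → after 1×micro: -234375/128 ⇒ (c0=2, c1=-234375/128)

c0 at macro-step 2 = 3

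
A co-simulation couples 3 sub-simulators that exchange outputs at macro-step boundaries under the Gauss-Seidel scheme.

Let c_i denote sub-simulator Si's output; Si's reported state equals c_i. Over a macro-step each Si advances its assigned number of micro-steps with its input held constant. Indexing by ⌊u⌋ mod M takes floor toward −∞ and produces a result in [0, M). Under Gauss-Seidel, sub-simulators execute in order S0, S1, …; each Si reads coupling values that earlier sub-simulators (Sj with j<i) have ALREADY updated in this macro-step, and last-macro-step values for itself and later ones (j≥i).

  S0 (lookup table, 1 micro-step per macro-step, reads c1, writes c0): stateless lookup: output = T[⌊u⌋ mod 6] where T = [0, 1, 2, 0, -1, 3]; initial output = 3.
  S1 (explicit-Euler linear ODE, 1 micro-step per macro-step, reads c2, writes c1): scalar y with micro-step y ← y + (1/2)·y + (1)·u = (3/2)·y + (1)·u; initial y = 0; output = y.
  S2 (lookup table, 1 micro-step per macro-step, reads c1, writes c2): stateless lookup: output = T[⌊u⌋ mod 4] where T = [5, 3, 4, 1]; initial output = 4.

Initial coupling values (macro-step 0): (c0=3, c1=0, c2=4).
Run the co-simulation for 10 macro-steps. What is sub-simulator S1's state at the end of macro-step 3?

macro 1: S0 reads c1=0 → after 1×micro: 0; S1 reads c2=4 → after 1×micro: 4; S2 reads c1=4 → after 1×micro: 5 ⇒ (c0=0, c1=4, c2=5)
macro 2: S0 reads c1=4 → after 1×micro: -1; S1 reads c2=5 → after 1×micro: 11; S2 reads c1=11 → after 1×micro: 1 ⇒ (c0=-1, c1=11, c2=1)
macro 3: S0 reads c1=11 → after 1×micro: 3; S1 reads c2=1 → after 1×micro: 35/2; S2 reads c1=35/2 → after 1×micro: 3 ⇒ (c0=3, c1=35/2, c2=3)
macro 4: S0 reads c1=35/2 → after 1×micro: 3; S1 reads c2=3 → after 1×micro: 117/4; S2 reads c1=117/4 → after 1×micro: 3 ⇒ (c0=3, c1=117/4, c2=3)
macro 5: S0 reads c1=117/4 → after 1×micro: 3; S1 reads c2=3 → after 1×micro: 375/8; S2 reads c1=375/8 → after 1×micro: 4 ⇒ (c0=3, c1=375/8, c2=4)
macro 6: S0 reads c1=375/8 → after 1×micro: -1; S1 reads c2=4 → after 1×micro: 1189/16; S2 reads c1=1189/16 → after 1×micro: 4 ⇒ (c0=-1, c1=1189/16, c2=4)
macro 7: S0 reads c1=1189/16 → after 1×micro: 2; S1 reads c2=4 → after 1×micro: 3695/32; S2 reads c1=3695/32 → after 1×micro: 1 ⇒ (c0=2, c1=3695/32, c2=1)
macro 8: S0 reads c1=3695/32 → after 1×micro: 1; S1 reads c2=1 → after 1×micro: 11149/64; S2 reads c1=11149/64 → after 1×micro: 4 ⇒ (c0=1, c1=11149/64, c2=4)
macro 9: S0 reads c1=11149/64 → after 1×micro: 0; S1 reads c2=4 → after 1×micro: 33959/128; S2 reads c1=33959/128 → after 1×micro: 3 ⇒ (c0=0, c1=33959/128, c2=3)
macro 10: S0 reads c1=33959/128 → after 1×micro: 1; S1 reads c2=3 → after 1×micro: 102645/256; S2 reads c1=102645/256 → after 1×micro: 5 ⇒ (c0=1, c1=102645/256, c2=5)

S1 state at macro-step 3 = 35/2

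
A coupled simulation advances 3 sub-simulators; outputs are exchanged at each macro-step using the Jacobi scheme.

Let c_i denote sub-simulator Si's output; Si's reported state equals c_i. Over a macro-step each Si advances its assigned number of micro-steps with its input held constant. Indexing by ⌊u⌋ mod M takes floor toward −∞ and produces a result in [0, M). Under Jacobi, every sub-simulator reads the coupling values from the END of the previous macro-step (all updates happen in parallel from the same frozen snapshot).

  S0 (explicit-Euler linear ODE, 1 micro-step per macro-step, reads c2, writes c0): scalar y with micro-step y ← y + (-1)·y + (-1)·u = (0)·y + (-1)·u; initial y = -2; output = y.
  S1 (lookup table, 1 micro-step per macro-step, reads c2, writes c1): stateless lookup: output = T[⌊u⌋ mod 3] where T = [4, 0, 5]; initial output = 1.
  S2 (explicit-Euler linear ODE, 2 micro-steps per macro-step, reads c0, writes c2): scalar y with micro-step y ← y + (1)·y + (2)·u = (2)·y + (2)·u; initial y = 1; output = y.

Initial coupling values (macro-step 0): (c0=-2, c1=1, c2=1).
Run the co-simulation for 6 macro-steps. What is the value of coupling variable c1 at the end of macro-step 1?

c1 at macro-step 1 = 0

macro 1: S0 reads c2=1 → after 1×micro: -1; S1 reads c2=1 → after 1×micro: 0; S2 reads c0=-2 → after 2×micro: -8 ⇒ (c0=-1, c1=0, c2=-8)
macro 2: S0 reads c2=-8 → after 1×micro: 8; S1 reads c2=-8 → after 1×micro: 0; S2 reads c0=-1 → after 2×micro: -38 ⇒ (c0=8, c1=0, c2=-38)
macro 3: S0 reads c2=-38 → after 1×micro: 38; S1 reads c2=-38 → after 1×micro: 0; S2 reads c0=8 → after 2×micro: -104 ⇒ (c0=38, c1=0, c2=-104)
macro 4: S0 reads c2=-104 → after 1×micro: 104; S1 reads c2=-104 → after 1×micro: 0; S2 reads c0=38 → after 2×micro: -188 ⇒ (c0=104, c1=0, c2=-188)
macro 5: S0 reads c2=-188 → after 1×micro: 188; S1 reads c2=-188 → after 1×micro: 0; S2 reads c0=104 → after 2×micro: -128 ⇒ (c0=188, c1=0, c2=-128)
macro 6: S0 reads c2=-128 → after 1×micro: 128; S1 reads c2=-128 → after 1×micro: 0; S2 reads c0=188 → after 2×micro: 616 ⇒ (c0=128, c1=0, c2=616)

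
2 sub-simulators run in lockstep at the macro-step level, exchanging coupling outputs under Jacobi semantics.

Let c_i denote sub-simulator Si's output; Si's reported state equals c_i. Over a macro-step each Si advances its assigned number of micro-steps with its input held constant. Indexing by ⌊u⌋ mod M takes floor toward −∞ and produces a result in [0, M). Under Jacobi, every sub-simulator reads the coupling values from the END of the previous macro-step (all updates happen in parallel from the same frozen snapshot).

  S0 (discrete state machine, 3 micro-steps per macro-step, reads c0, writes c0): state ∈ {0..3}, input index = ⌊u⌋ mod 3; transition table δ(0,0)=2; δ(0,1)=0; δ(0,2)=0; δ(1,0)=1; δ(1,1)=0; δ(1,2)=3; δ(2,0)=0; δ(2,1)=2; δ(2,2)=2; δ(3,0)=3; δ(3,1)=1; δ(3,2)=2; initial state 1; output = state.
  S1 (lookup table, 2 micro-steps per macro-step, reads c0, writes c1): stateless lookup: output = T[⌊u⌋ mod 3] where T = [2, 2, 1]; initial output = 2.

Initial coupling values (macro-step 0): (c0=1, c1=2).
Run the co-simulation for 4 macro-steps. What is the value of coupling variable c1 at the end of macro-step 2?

macro 1: S0 reads c0=1 → after 3×micro: 0; S1 reads c0=1 → after 2×micro: 2 ⇒ (c0=0, c1=2)
macro 2: S0 reads c0=0 → after 3×micro: 2; S1 reads c0=0 → after 2×micro: 2 ⇒ (c0=2, c1=2)
macro 3: S0 reads c0=2 → after 3×micro: 2; S1 reads c0=2 → after 2×micro: 1 ⇒ (c0=2, c1=1)
macro 4: S0 reads c0=2 → after 3×micro: 2; S1 reads c0=2 → after 2×micro: 1 ⇒ (c0=2, c1=1)

c1 at macro-step 2 = 2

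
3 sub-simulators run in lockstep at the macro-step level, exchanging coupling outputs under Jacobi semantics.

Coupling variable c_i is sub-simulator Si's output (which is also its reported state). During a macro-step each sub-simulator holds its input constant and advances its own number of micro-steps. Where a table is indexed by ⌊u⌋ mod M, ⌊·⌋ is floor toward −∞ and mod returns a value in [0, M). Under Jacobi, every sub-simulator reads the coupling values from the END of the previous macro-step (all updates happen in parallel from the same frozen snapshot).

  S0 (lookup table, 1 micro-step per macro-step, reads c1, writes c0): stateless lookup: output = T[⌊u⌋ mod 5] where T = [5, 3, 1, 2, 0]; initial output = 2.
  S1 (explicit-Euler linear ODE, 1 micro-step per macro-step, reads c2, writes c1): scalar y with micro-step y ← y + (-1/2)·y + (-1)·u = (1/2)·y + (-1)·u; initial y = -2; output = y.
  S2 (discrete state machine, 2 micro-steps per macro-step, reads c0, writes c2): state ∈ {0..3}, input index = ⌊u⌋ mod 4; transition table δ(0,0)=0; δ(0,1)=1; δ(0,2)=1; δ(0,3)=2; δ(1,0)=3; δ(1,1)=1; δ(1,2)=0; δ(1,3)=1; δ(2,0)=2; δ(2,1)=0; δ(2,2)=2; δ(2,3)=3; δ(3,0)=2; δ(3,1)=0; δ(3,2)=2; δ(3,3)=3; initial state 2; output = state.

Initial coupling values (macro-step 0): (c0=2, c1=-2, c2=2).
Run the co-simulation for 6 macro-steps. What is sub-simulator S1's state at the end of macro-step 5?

macro 1: S0 reads c1=-2 → after 1×micro: 2; S1 reads c2=2 → after 1×micro: -3; S2 reads c0=2 → after 2×micro: 2 ⇒ (c0=2, c1=-3, c2=2)
macro 2: S0 reads c1=-3 → after 1×micro: 1; S1 reads c2=2 → after 1×micro: -7/2; S2 reads c0=2 → after 2×micro: 2 ⇒ (c0=1, c1=-7/2, c2=2)
macro 3: S0 reads c1=-7/2 → after 1×micro: 3; S1 reads c2=2 → after 1×micro: -15/4; S2 reads c0=1 → after 2×micro: 1 ⇒ (c0=3, c1=-15/4, c2=1)
macro 4: S0 reads c1=-15/4 → after 1×micro: 3; S1 reads c2=1 → after 1×micro: -23/8; S2 reads c0=3 → after 2×micro: 1 ⇒ (c0=3, c1=-23/8, c2=1)
macro 5: S0 reads c1=-23/8 → after 1×micro: 1; S1 reads c2=1 → after 1×micro: -39/16; S2 reads c0=3 → after 2×micro: 1 ⇒ (c0=1, c1=-39/16, c2=1)
macro 6: S0 reads c1=-39/16 → after 1×micro: 1; S1 reads c2=1 → after 1×micro: -71/32; S2 reads c0=1 → after 2×micro: 1 ⇒ (c0=1, c1=-71/32, c2=1)

S1 state at macro-step 5 = -39/16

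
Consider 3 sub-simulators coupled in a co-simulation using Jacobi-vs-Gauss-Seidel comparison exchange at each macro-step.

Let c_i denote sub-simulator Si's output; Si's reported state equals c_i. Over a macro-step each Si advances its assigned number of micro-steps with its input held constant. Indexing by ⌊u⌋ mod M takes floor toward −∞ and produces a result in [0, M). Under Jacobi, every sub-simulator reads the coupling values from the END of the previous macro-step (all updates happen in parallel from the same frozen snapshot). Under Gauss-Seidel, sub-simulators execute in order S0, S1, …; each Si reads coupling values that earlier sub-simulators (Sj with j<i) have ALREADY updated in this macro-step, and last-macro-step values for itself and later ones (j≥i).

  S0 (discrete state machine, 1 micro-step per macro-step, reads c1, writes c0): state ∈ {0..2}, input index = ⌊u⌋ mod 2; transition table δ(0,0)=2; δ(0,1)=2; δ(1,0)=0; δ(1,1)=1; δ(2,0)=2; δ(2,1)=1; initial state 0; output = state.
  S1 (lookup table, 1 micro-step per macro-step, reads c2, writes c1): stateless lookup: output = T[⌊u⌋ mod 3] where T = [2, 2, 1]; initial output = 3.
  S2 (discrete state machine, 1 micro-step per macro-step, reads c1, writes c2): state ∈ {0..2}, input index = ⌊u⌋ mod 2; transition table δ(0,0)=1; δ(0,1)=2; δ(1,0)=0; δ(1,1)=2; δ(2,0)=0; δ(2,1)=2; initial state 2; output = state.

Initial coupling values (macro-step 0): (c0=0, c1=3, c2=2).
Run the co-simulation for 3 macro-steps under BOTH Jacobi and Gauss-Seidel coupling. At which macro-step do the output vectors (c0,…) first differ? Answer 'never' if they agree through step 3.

[Jacobi] macro 1: S0 reads c1=3 → after 1×micro: 2; S1 reads c2=2 → after 1×micro: 1; S2 reads c1=3 → after 1×micro: 2 ⇒ (c0=2, c1=1, c2=2)
[Jacobi] macro 2: S0 reads c1=1 → after 1×micro: 1; S1 reads c2=2 → after 1×micro: 1; S2 reads c1=1 → after 1×micro: 2 ⇒ (c0=1, c1=1, c2=2)
[Jacobi] macro 3: S0 reads c1=1 → after 1×micro: 1; S1 reads c2=2 → after 1×micro: 1; S2 reads c1=1 → after 1×micro: 2 ⇒ (c0=1, c1=1, c2=2)
[Gauss-Seidel] macro 1: S0 reads c1=3 → after 1×micro: 2; S1 reads c2=2 → after 1×micro: 1; S2 reads c1=1 → after 1×micro: 2 ⇒ (c0=2, c1=1, c2=2)
[Gauss-Seidel] macro 2: S0 reads c1=1 → after 1×micro: 1; S1 reads c2=2 → after 1×micro: 1; S2 reads c1=1 → after 1×micro: 2 ⇒ (c0=1, c1=1, c2=2)
[Gauss-Seidel] macro 3: S0 reads c1=1 → after 1×micro: 1; S1 reads c2=2 → after 1×micro: 1; S2 reads c1=1 → after 1×micro: 2 ⇒ (c0=1, c1=1, c2=2)

first divergence at macro-step: never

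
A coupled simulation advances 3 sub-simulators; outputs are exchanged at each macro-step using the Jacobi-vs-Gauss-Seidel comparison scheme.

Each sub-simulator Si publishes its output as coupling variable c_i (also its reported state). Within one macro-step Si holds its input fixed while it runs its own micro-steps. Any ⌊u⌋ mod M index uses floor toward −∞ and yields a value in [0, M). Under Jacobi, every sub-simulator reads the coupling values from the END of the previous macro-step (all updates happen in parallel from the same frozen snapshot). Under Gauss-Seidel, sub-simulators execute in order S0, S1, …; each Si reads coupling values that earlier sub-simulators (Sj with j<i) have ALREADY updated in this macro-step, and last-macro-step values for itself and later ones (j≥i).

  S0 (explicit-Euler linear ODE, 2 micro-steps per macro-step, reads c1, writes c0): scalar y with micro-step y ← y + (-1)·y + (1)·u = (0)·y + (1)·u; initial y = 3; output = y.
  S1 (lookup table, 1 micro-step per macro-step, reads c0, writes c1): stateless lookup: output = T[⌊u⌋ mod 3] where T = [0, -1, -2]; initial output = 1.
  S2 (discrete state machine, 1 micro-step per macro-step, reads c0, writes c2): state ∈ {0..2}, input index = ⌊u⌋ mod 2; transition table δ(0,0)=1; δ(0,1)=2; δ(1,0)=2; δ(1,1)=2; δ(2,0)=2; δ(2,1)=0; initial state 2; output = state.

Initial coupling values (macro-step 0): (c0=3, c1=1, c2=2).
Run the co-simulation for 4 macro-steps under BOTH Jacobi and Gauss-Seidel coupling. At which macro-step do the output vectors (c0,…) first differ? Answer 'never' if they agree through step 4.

[Jacobi] macro 1: S0 reads c1=1 → after 2×micro: 1; S1 reads c0=3 → after 1×micro: 0; S2 reads c0=3 → after 1×micro: 0 ⇒ (c0=1, c1=0, c2=0)
[Jacobi] macro 2: S0 reads c1=0 → after 2×micro: 0; S1 reads c0=1 → after 1×micro: -1; S2 reads c0=1 → after 1×micro: 2 ⇒ (c0=0, c1=-1, c2=2)
[Jacobi] macro 3: S0 reads c1=-1 → after 2×micro: -1; S1 reads c0=0 → after 1×micro: 0; S2 reads c0=0 → after 1×micro: 2 ⇒ (c0=-1, c1=0, c2=2)
[Jacobi] macro 4: S0 reads c1=0 → after 2×micro: 0; S1 reads c0=-1 → after 1×micro: -2; S2 reads c0=-1 → after 1×micro: 0 ⇒ (c0=0, c1=-2, c2=0)
[Gauss-Seidel] macro 1: S0 reads c1=1 → after 2×micro: 1; S1 reads c0=1 → after 1×micro: -1; S2 reads c0=1 → after 1×micro: 0 ⇒ (c0=1, c1=-1, c2=0)
[Gauss-Seidel] macro 2: S0 reads c1=-1 → after 2×micro: -1; S1 reads c0=-1 → after 1×micro: -2; S2 reads c0=-1 → after 1×micro: 2 ⇒ (c0=-1, c1=-2, c2=2)
[Gauss-Seidel] macro 3: S0 reads c1=-2 → after 2×micro: -2; S1 reads c0=-2 → after 1×micro: -1; S2 reads c0=-2 → after 1×micro: 2 ⇒ (c0=-2, c1=-1, c2=2)
[Gauss-Seidel] macro 4: S0 reads c1=-1 → after 2×micro: -1; S1 reads c0=-1 → after 1×micro: -2; S2 reads c0=-1 → after 1×micro: 0 ⇒ (c0=-1, c1=-2, c2=0)

first divergence at macro-step: 1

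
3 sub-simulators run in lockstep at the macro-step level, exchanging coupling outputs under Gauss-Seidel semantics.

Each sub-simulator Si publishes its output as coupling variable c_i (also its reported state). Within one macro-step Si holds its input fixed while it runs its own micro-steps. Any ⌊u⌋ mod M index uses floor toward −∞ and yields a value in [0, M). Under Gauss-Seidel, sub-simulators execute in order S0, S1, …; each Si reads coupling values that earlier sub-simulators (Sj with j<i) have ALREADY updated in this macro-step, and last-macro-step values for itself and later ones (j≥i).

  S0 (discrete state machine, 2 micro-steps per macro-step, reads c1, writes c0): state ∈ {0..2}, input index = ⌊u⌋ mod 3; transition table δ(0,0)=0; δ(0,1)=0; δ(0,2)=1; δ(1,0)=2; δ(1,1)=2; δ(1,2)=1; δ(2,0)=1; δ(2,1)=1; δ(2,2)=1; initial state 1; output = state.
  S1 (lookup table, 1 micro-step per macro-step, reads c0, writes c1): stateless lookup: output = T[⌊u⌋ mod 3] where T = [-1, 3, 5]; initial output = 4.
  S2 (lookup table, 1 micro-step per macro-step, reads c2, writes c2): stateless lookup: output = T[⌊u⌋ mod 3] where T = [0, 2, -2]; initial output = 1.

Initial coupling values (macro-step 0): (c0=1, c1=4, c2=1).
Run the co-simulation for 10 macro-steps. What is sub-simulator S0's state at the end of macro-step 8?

S0 state at macro-step 8 = 1

macro 1: S0 reads c1=4 → after 2×micro: 1; S1 reads c0=1 → after 1×micro: 3; S2 reads c2=1 → after 1×micro: 2 ⇒ (c0=1, c1=3, c2=2)
macro 2: S0 reads c1=3 → after 2×micro: 1; S1 reads c0=1 → after 1×micro: 3; S2 reads c2=2 → after 1×micro: -2 ⇒ (c0=1, c1=3, c2=-2)
macro 3: S0 reads c1=3 → after 2×micro: 1; S1 reads c0=1 → after 1×micro: 3; S2 reads c2=-2 → after 1×micro: 2 ⇒ (c0=1, c1=3, c2=2)
macro 4: S0 reads c1=3 → after 2×micro: 1; S1 reads c0=1 → after 1×micro: 3; S2 reads c2=2 → after 1×micro: -2 ⇒ (c0=1, c1=3, c2=-2)
macro 5: S0 reads c1=3 → after 2×micro: 1; S1 reads c0=1 → after 1×micro: 3; S2 reads c2=-2 → after 1×micro: 2 ⇒ (c0=1, c1=3, c2=2)
macro 6: S0 reads c1=3 → after 2×micro: 1; S1 reads c0=1 → after 1×micro: 3; S2 reads c2=2 → after 1×micro: -2 ⇒ (c0=1, c1=3, c2=-2)
macro 7: S0 reads c1=3 → after 2×micro: 1; S1 reads c0=1 → after 1×micro: 3; S2 reads c2=-2 → after 1×micro: 2 ⇒ (c0=1, c1=3, c2=2)
macro 8: S0 reads c1=3 → after 2×micro: 1; S1 reads c0=1 → after 1×micro: 3; S2 reads c2=2 → after 1×micro: -2 ⇒ (c0=1, c1=3, c2=-2)
macro 9: S0 reads c1=3 → after 2×micro: 1; S1 reads c0=1 → after 1×micro: 3; S2 reads c2=-2 → after 1×micro: 2 ⇒ (c0=1, c1=3, c2=2)
macro 10: S0 reads c1=3 → after 2×micro: 1; S1 reads c0=1 → after 1×micro: 3; S2 reads c2=2 → after 1×micro: -2 ⇒ (c0=1, c1=3, c2=-2)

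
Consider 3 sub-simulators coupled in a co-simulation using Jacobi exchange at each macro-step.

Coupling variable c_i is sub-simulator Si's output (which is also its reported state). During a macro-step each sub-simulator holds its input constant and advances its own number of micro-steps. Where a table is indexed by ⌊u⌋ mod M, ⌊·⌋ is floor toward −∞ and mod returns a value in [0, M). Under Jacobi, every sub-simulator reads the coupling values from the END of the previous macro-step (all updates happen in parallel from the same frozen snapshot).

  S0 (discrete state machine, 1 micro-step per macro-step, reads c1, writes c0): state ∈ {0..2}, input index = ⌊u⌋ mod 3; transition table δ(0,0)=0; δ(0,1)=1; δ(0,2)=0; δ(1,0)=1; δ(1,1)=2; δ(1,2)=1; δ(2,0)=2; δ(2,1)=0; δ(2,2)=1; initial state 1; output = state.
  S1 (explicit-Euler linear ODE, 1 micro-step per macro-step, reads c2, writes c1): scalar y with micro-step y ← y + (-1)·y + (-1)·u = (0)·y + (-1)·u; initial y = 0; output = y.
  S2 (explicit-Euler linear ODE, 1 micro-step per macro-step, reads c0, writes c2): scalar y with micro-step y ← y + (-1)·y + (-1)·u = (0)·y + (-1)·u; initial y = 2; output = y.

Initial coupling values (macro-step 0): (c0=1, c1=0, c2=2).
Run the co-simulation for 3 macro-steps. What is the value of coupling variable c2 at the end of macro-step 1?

macro 1: S0 reads c1=0 → after 1×micro: 1; S1 reads c2=2 → after 1×micro: -2; S2 reads c0=1 → after 1×micro: -1 ⇒ (c0=1, c1=-2, c2=-1)
macro 2: S0 reads c1=-2 → after 1×micro: 2; S1 reads c2=-1 → after 1×micro: 1; S2 reads c0=1 → after 1×micro: -1 ⇒ (c0=2, c1=1, c2=-1)
macro 3: S0 reads c1=1 → after 1×micro: 0; S1 reads c2=-1 → after 1×micro: 1; S2 reads c0=2 → after 1×micro: -2 ⇒ (c0=0, c1=1, c2=-2)

c2 at macro-step 1 = -1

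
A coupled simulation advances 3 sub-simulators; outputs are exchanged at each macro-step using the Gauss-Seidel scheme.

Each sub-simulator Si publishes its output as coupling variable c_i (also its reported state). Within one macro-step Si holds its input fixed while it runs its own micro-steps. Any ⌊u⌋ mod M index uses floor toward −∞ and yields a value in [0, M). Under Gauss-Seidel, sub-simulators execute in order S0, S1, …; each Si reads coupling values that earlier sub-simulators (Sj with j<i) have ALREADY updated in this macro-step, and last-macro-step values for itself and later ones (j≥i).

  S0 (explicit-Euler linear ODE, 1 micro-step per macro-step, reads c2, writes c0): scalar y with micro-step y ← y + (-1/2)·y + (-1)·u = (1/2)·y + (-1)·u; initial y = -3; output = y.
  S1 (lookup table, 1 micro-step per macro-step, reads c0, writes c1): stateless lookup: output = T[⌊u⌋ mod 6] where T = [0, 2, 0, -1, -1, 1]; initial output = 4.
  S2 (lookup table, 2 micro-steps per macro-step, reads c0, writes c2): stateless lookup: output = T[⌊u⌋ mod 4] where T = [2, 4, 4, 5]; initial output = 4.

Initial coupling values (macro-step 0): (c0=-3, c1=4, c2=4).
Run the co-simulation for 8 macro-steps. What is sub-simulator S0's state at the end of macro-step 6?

macro 1: S0 reads c2=4 → after 1×micro: -11/2; S1 reads c0=-11/2 → after 1×micro: 0; S2 reads c0=-11/2 → after 2×micro: 4 ⇒ (c0=-11/2, c1=0, c2=4)
macro 2: S0 reads c2=4 → after 1×micro: -27/4; S1 reads c0=-27/4 → after 1×micro: 1; S2 reads c0=-27/4 → after 2×micro: 4 ⇒ (c0=-27/4, c1=1, c2=4)
macro 3: S0 reads c2=4 → after 1×micro: -59/8; S1 reads c0=-59/8 → after 1×micro: -1; S2 reads c0=-59/8 → after 2×micro: 2 ⇒ (c0=-59/8, c1=-1, c2=2)
macro 4: S0 reads c2=2 → after 1×micro: -91/16; S1 reads c0=-91/16 → after 1×micro: 0; S2 reads c0=-91/16 → after 2×micro: 4 ⇒ (c0=-91/16, c1=0, c2=4)
macro 5: S0 reads c2=4 → after 1×micro: -219/32; S1 reads c0=-219/32 → after 1×micro: 1; S2 reads c0=-219/32 → after 2×micro: 4 ⇒ (c0=-219/32, c1=1, c2=4)
macro 6: S0 reads c2=4 → after 1×micro: -475/64; S1 reads c0=-475/64 → after 1×micro: -1; S2 reads c0=-475/64 → after 2×micro: 2 ⇒ (c0=-475/64, c1=-1, c2=2)
macro 7: S0 reads c2=2 → after 1×micro: -731/128; S1 reads c0=-731/128 → after 1×micro: 0; S2 reads c0=-731/128 → after 2×micro: 4 ⇒ (c0=-731/128, c1=0, c2=4)
macro 8: S0 reads c2=4 → after 1×micro: -1755/256; S1 reads c0=-1755/256 → after 1×micro: 1; S2 reads c0=-1755/256 → after 2×micro: 4 ⇒ (c0=-1755/256, c1=1, c2=4)

S0 state at macro-step 6 = -475/64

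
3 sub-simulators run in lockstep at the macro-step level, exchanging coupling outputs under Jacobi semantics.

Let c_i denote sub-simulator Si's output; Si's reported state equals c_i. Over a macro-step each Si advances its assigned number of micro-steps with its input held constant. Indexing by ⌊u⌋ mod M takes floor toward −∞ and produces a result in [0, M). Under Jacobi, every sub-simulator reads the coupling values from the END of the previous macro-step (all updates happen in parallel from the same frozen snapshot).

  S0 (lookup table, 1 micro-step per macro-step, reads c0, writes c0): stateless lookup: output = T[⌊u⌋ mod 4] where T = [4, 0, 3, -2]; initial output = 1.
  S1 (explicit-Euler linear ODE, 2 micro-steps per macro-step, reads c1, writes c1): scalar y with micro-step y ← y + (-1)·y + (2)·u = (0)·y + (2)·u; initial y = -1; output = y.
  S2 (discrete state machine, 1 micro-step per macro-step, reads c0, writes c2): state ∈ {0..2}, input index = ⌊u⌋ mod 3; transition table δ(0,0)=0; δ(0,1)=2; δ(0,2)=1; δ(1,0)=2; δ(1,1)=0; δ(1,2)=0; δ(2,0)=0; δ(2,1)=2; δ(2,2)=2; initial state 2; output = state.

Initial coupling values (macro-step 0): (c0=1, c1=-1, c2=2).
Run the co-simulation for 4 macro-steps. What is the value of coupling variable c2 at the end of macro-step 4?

macro 1: S0 reads c0=1 → after 1×micro: 0; S1 reads c1=-1 → after 2×micro: -2; S2 reads c0=1 → after 1×micro: 2 ⇒ (c0=0, c1=-2, c2=2)
macro 2: S0 reads c0=0 → after 1×micro: 4; S1 reads c1=-2 → after 2×micro: -4; S2 reads c0=0 → after 1×micro: 0 ⇒ (c0=4, c1=-4, c2=0)
macro 3: S0 reads c0=4 → after 1×micro: 4; S1 reads c1=-4 → after 2×micro: -8; S2 reads c0=4 → after 1×micro: 2 ⇒ (c0=4, c1=-8, c2=2)
macro 4: S0 reads c0=4 → after 1×micro: 4; S1 reads c1=-8 → after 2×micro: -16; S2 reads c0=4 → after 1×micro: 2 ⇒ (c0=4, c1=-16, c2=2)

c2 at macro-step 4 = 2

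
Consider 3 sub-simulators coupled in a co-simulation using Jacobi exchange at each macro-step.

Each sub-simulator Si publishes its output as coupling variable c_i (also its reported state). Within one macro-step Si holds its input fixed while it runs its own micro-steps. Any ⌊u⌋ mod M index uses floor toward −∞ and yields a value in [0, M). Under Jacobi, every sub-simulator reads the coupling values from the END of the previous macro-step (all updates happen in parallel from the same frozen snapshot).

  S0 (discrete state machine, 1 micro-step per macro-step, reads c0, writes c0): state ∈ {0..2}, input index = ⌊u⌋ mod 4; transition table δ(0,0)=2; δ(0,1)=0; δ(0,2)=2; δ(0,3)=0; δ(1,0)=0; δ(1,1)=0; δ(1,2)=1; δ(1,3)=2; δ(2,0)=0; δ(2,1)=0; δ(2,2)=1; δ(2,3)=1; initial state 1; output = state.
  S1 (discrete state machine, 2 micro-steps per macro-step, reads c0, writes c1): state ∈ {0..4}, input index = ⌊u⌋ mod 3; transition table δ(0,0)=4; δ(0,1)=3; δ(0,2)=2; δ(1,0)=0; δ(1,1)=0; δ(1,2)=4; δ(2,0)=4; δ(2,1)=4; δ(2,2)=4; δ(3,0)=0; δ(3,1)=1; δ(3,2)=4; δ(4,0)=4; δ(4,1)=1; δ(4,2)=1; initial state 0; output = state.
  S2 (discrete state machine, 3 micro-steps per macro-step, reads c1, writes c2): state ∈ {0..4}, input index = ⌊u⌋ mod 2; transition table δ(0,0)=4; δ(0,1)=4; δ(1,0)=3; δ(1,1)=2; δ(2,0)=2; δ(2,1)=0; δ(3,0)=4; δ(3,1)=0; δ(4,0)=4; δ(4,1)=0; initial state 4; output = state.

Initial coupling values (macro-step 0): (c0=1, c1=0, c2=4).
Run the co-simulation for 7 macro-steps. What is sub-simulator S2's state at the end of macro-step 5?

macro 1: S0 reads c0=1 → after 1×micro: 0; S1 reads c0=1 → after 2×micro: 1; S2 reads c1=0 → after 3×micro: 4 ⇒ (c0=0, c1=1, c2=4)
macro 2: S0 reads c0=0 → after 1×micro: 2; S1 reads c0=0 → after 2×micro: 4; S2 reads c1=1 → after 3×micro: 0 ⇒ (c0=2, c1=4, c2=0)
macro 3: S0 reads c0=2 → after 1×micro: 1; S1 reads c0=2 → after 2×micro: 4; S2 reads c1=4 → after 3×micro: 4 ⇒ (c0=1, c1=4, c2=4)
macro 4: S0 reads c0=1 → after 1×micro: 0; S1 reads c0=1 → after 2×micro: 0; S2 reads c1=4 → after 3×micro: 4 ⇒ (c0=0, c1=0, c2=4)
macro 5: S0 reads c0=0 → after 1×micro: 2; S1 reads c0=0 → after 2×micro: 4; S2 reads c1=0 → after 3×micro: 4 ⇒ (c0=2, c1=4, c2=4)
macro 6: S0 reads c0=2 → after 1×micro: 1; S1 reads c0=2 → after 2×micro: 4; S2 reads c1=4 → after 3×micro: 4 ⇒ (c0=1, c1=4, c2=4)
macro 7: S0 reads c0=1 → after 1×micro: 0; S1 reads c0=1 → after 2×micro: 0; S2 reads c1=4 → after 3×micro: 4 ⇒ (c0=0, c1=0, c2=4)

S2 state at macro-step 5 = 4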